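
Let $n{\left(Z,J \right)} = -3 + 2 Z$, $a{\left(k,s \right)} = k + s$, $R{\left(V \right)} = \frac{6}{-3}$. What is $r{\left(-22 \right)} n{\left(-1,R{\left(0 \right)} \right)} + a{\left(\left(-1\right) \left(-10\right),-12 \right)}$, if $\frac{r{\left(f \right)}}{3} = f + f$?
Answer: $658$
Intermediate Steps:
$R{\left(V \right)} = -2$ ($R{\left(V \right)} = 6 \left(- \frac{1}{3}\right) = -2$)
$r{\left(f \right)} = 6 f$ ($r{\left(f \right)} = 3 \left(f + f\right) = 3 \cdot 2 f = 6 f$)
$r{\left(-22 \right)} n{\left(-1,R{\left(0 \right)} \right)} + a{\left(\left(-1\right) \left(-10\right),-12 \right)} = 6 \left(-22\right) \left(-3 + 2 \left(-1\right)\right) - 2 = - 132 \left(-3 - 2\right) + \left(10 - 12\right) = \left(-132\right) \left(-5\right) - 2 = 660 - 2 = 658$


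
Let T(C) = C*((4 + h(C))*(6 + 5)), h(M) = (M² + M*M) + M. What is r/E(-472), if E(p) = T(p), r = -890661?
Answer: 890661/2310959200 ≈ 0.00038541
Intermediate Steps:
h(M) = M + 2*M² (h(M) = (M² + M²) + M = 2*M² + M = M + 2*M²)
T(C) = C*(44 + 11*C*(1 + 2*C)) (T(C) = C*((4 + C*(1 + 2*C))*(6 + 5)) = C*((4 + C*(1 + 2*C))*11) = C*(44 + 11*C*(1 + 2*C)))
E(p) = 11*p*(4 + p*(1 + 2*p))
r/E(-472) = -890661*(-1/(5192*(4 - 472*(1 + 2*(-472))))) = -890661*(-1/(5192*(4 - 472*(1 - 944)))) = -890661*(-1/(5192*(4 - 472*(-943)))) = -890661*(-1/(5192*(4 + 445096))) = -890661/(11*(-472)*445100) = -890661/(-2310959200) = -890661*(-1/2310959200) = 890661/2310959200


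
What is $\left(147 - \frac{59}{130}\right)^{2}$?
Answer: $\frac{362940601}{16900} \approx 21476.0$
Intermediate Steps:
$\left(147 - \frac{59}{130}\right)^{2} = \left(\frac{19051}{130}\right)^{2} = \frac{362940601}{16900}$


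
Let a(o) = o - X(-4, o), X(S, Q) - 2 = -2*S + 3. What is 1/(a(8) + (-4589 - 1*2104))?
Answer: -1/6698 ≈ -0.00014930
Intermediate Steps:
X(S, Q) = 5 - 2*S (X(S, Q) = 2 + (-2*S + 3) = 2 + (3 - 2*S) = 5 - 2*S)
a(o) = -13 + o (a(o) = o - (5 - 2*(-4)) = o - (5 + 8) = o - 1*13 = o - 13 = -13 + o)
1/(a(8) + (-4589 - 1*2104)) = 1/((-13 + 8) + (-4589 - 1*2104)) = 1/(-5 + (-4589 - 2104)) = 1/(-5 - 6693) = 1/(-6698) = -1/6698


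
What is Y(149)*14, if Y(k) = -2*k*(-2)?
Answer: 8344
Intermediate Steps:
Y(k) = 4*k
Y(149)*14 = (4*149)*14 = 596*14 = 8344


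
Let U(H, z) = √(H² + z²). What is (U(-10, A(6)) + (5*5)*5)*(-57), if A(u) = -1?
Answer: -7125 - 57*√101 ≈ -7697.8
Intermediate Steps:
(U(-10, A(6)) + (5*5)*5)*(-57) = (√((-10)² + (-1)²) + (5*5)*5)*(-57) = (√(100 + 1) + 25*5)*(-57) = (√101 + 125)*(-57) = (125 + √101)*(-57) = -7125 - 57*√101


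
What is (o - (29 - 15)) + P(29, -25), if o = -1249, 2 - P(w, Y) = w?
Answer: -1290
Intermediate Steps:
P(w, Y) = 2 - w
(o - (29 - 15)) + P(29, -25) = (-1249 - (29 - 15)) + (2 - 1*29) = (-1249 - 1*14) + (2 - 29) = (-1249 - 14) - 27 = -1263 - 27 = -1290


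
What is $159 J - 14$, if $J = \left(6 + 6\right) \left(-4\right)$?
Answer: $-7646$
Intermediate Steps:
$J = -48$ ($J = 12 \left(-4\right) = -48$)
$159 J - 14 = 159 \left(-48\right) - 14 = -7632 - 14 = -7646$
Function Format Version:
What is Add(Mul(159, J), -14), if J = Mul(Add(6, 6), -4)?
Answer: -7646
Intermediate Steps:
J = -48 (J = Mul(12, -4) = -48)
Add(Mul(159, J), -14) = Add(Mul(159, -48), -14) = Add(-7632, -14) = -7646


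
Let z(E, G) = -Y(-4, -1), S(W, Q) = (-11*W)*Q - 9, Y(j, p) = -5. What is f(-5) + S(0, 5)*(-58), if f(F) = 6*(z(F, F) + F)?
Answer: 522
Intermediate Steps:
S(W, Q) = -9 - 11*Q*W (S(W, Q) = -11*Q*W - 9 = -9 - 11*Q*W)
z(E, G) = 5 (z(E, G) = -1*(-5) = 5)
f(F) = 30 + 6*F (f(F) = 6*(5 + F) = 30 + 6*F)
f(-5) + S(0, 5)*(-58) = (30 + 6*(-5)) + (-9 - 11*5*0)*(-58) = (30 - 30) + (-9 + 0)*(-58) = 0 - 9*(-58) = 0 + 522 = 522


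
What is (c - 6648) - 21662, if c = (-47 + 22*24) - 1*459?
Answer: -28288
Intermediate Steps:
c = 22 (c = (-47 + 528) - 459 = 481 - 459 = 22)
(c - 6648) - 21662 = (22 - 6648) - 21662 = -6626 - 21662 = -28288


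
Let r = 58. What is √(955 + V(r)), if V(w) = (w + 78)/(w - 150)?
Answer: √504413/23 ≈ 30.879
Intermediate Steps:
V(w) = (78 + w)/(-150 + w)
√(955 + V(r)) = √(955 + (78 + 58)/(-150 + 58)) = √(955 + 136/(-92)) = √(955 - 1/92*136) = √(955 - 34/23) = √(21931/23) = √504413/23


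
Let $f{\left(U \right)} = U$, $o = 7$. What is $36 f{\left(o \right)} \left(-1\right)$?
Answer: $-252$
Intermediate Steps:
$36 f{\left(o \right)} \left(-1\right) = 36 \cdot 7 \left(-1\right) = 252 \left(-1\right) = -252$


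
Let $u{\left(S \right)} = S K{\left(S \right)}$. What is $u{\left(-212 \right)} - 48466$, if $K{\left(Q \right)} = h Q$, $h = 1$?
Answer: $-3522$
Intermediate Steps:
$K{\left(Q \right)} = Q$ ($K{\left(Q \right)} = 1 Q = Q$)
$u{\left(S \right)} = S^{2}$ ($u{\left(S \right)} = S S = S^{2}$)
$u{\left(-212 \right)} - 48466 = \left(-212\right)^{2} - 48466 = 44944 - 48466 = -3522$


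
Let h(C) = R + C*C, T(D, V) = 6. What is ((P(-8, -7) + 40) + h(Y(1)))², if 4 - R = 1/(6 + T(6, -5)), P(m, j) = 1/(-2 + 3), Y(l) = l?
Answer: 303601/144 ≈ 2108.3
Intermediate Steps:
P(m, j) = 1 (P(m, j) = 1/1 = 1)
R = 47/12 (R = 4 - 1/(6 + 6) = 4 - 1/12 = 47/12 ≈ 3.9167)
h(C) = 47/12 + C² (h(C) = 47/12 + C*C = 47/12 + C²)
((P(-8, -7) + 40) + h(Y(1)))² = ((1 + 40) + (47/12 + 1²))² = (41 + (47/12 + 1))² = (41 + 59/12)² = (551/12)² = 303601/144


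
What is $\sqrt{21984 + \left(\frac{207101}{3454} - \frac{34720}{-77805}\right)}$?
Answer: $\frac{\sqrt{144404086463401622}}{2559414} \approx 148.47$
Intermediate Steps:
$\sqrt{21984 + \left(\frac{207101}{3454} - \frac{34720}{-77805}\right)} = \sqrt{21984 + \left(207101 \cdot \frac{1}{3454} - - \frac{992}{2223}\right)} = \sqrt{21984 + \left(\frac{207101}{3454} + \frac{992}{2223}\right)} = \sqrt{21984 + \frac{463811891}{7678242}} = \sqrt{\frac{169262284019}{7678242}} = \frac{\sqrt{144404086463401622}}{2559414}$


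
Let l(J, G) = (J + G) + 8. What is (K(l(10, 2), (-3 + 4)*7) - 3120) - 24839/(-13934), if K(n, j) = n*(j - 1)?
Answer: -41777161/13934 ≈ -2998.2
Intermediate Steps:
l(J, G) = 8 + G + J (l(J, G) = (G + J) + 8 = 8 + G + J)
K(n, j) = n*(-1 + j)
(K(l(10, 2), (-3 + 4)*7) - 3120) - 24839/(-13934) = ((8 + 2 + 10)*(-1 + (-3 + 4)*7) - 3120) - 24839/(-13934) = (20*(-1 + 1*7) - 3120) - 24839*(-1/13934) = (20*(-1 + 7) - 3120) + 24839/13934 = (20*6 - 3120) + 24839/13934 = (120 - 3120) + 24839/13934 = -3000 + 24839/13934 = -41777161/13934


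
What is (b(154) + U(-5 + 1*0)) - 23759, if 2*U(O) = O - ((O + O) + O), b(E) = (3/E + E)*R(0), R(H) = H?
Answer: -23754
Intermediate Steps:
b(E) = 0 (b(E) = (3/E + E)*0 = (E + 3/E)*0 = 0)
U(O) = -O (U(O) = (O - ((O + O) + O))/2 = (O - (2*O + O))/2 = (O - 3*O)/2 = (-2*O)/2 = -O)
(b(154) + U(-5 + 1*0)) - 23759 = (0 - (-5 + 1*0)) - 23759 = (0 - (-5 + 0)) - 23759 = (0 - 1*(-5)) - 23759 = (0 + 5) - 23759 = 5 - 23759 = -23754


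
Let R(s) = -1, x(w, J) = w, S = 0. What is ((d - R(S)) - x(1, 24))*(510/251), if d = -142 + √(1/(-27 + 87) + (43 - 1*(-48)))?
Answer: -72420/251 + 17*√81915/251 ≈ -269.14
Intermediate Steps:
d = -142 + √81915/30 (d = -142 + √(1/60 + (43 + 48)) = -142 + √(1/60 + 91) = -142 + √(5461/60) = -142 + √81915/30 ≈ -132.46)
((d - R(S)) - x(1, 24))*(510/251) = (((-142 + √81915/30) - 1*(-1)) - 1*1)*(510/251) = (((-142 + √81915/30) + 1) - 1)*(510*(1/251)) = ((-141 + √81915/30) - 1)*(510/251) = (-142 + √81915/30)*(510/251) = -72420/251 + 17*√81915/251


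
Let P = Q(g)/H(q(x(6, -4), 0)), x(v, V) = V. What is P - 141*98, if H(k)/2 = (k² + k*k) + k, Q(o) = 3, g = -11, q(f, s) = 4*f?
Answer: -13707453/992 ≈ -13818.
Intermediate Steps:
H(k) = 2*k + 4*k² (H(k) = 2*((k² + k*k) + k) = 2*((k² + k²) + k) = 2*(2*k² + k) = 2*(k + 2*k²) = 2*k + 4*k²)
P = 3/992 (P = 3/((2*(4*(-4))*(1 + 2*(4*(-4))))) = 3/((2*(-16)*(1 + 2*(-16)))) = 3/((2*(-16)*(1 - 32))) = 3/((2*(-16)*(-31))) = 3/992 ≈ 0.0030242)
P - 141*98 = 3/992 - 141*98 = 3/992 - 13818 = -13707453/992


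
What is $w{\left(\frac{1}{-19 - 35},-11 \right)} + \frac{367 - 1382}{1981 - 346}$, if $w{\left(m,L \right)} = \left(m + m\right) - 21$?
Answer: $- \frac{63739}{2943} \approx -21.658$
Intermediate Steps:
$w{\left(m,L \right)} = -21 + 2 m$ ($w{\left(m,L \right)} = 2 m - 21 = -21 + 2 m$)
$w{\left(\frac{1}{-19 - 35},-11 \right)} + \frac{367 - 1382}{1981 - 346} = \left(-21 + \frac{2}{-19 - 35}\right) + \frac{367 - 1382}{1981 - 346} = \left(-21 + \frac{2}{-54}\right) - \frac{1015}{1635} = \left(-21 + 2 \left(- \frac{1}{54}\right)\right) - \frac{203}{327} = \left(-21 - \frac{1}{27}\right) - \frac{203}{327} = - \frac{568}{27} - \frac{203}{327} = - \frac{63739}{2943}$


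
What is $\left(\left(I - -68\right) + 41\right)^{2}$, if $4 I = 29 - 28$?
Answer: $\frac{190969}{16} \approx 11936.0$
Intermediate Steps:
$I = \frac{1}{4}$ ($I = \frac{29 - 28}{4} = \frac{1}{4} \cdot 1 = \frac{1}{4} \approx 0.25$)
$\left(\left(I - -68\right) + 41\right)^{2} = \left(\left(\frac{1}{4} - -68\right) + 41\right)^{2} = \left(\left(\frac{1}{4} + 68\right) + 41\right)^{2} = \left(\frac{273}{4} + 41\right)^{2} = \left(\frac{437}{4}\right)^{2} = \frac{190969}{16}$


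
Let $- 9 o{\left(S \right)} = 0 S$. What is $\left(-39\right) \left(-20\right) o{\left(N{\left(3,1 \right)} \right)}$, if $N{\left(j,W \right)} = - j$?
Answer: $0$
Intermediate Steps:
$o{\left(S \right)} = 0$ ($o{\left(S \right)} = - \frac{0 S}{9} = \left(- \frac{1}{9}\right) 0 = 0$)
$\left(-39\right) \left(-20\right) o{\left(N{\left(3,1 \right)} \right)} = \left(-39\right) \left(-20\right) 0 = 780 \cdot 0 = 0$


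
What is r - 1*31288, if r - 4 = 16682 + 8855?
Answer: -5747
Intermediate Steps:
r = 25541 (r = 4 + (16682 + 8855) = 4 + 25537 = 25541)
r - 1*31288 = 25541 - 1*31288 = 25541 - 31288 = -5747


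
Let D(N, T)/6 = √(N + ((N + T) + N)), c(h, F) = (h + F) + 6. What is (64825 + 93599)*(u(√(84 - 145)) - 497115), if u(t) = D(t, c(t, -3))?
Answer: -78754946760 + 950544*√(3 + 4*I*√61) ≈ -7.8751e+10 + 3.581e+6*I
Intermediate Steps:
c(h, F) = 6 + F + h (c(h, F) = (F + h) + 6 = 6 + F + h)
D(N, T) = 6*√(T + 3*N) (D(N, T) = 6*√(N + ((N + T) + N)) = 6*√(N + (T + 2*N)) = 6*√(T + 3*N))
u(t) = 6*√(3 + 4*t) (u(t) = 6*√((6 - 3 + t) + 3*t) = 6*√((3 + t) + 3*t) = 6*√(3 + 4*t))
(64825 + 93599)*(u(√(84 - 145)) - 497115) = (64825 + 93599)*(6*√(3 + 4*√(84 - 145)) - 497115) = 158424*(6*√(3 + 4*√(-61)) - 497115) = 158424*(6*√(3 + 4*(I*√61)) - 497115) = 158424*(6*√(3 + 4*I*√61) - 497115) = 158424*(-497115 + 6*√(3 + 4*I*√61)) = -78754946760 + 950544*√(3 + 4*I*√61)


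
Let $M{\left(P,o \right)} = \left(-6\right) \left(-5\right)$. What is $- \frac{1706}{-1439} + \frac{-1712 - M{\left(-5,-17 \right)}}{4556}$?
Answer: $\frac{39297}{48926} \approx 0.80319$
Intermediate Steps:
$M{\left(P,o \right)} = 30$
$- \frac{1706}{-1439} + \frac{-1712 - M{\left(-5,-17 \right)}}{4556} = - \frac{1706}{-1439} + \frac{-1712 - 30}{4556} = \left(-1706\right) \left(- \frac{1}{1439}\right) + \left(-1712 - 30\right) \frac{1}{4556} = \frac{1706}{1439} - \frac{13}{34} = \frac{39297}{48926}$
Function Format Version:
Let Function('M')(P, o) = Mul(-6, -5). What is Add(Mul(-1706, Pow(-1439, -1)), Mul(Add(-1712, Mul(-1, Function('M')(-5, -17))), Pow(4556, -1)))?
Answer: Rational(39297, 48926) ≈ 0.80319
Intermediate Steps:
Function('M')(P, o) = 30
Add(Mul(-1706, Pow(-1439, -1)), Mul(Add(-1712, Mul(-1, Function('M')(-5, -17))), Pow(4556, -1))) = Add(Mul(-1706, Pow(-1439, -1)), Mul(Add(-1712, Mul(-1, 30)), Pow(4556, -1))) = Add(Mul(-1706, Rational(-1, 1439)), Mul(Add(-1712, -30), Rational(1, 4556))) = Add(Rational(1706, 1439), Mul(-1742, Rational(1, 4556))) = Add(Rational(1706, 1439), Rational(-13, 34)) = Rational(39297, 48926)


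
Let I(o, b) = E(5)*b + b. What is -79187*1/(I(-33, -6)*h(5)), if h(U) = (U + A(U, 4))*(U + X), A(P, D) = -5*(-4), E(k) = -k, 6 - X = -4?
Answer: -79187/9000 ≈ -8.7986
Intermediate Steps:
X = 10 (X = 6 - 1*(-4) = 6 + 4 = 10)
A(P, D) = 20
h(U) = (10 + U)*(20 + U) (h(U) = (U + 20)*(U + 10) = (20 + U)*(10 + U) = (10 + U)*(20 + U))
I(o, b) = -4*b (I(o, b) = (-1*5)*b + b = -5*b + b = -4*b)
-79187*1/(I(-33, -6)*h(5)) = -79187*1/(24*(200 + 5² + 30*5)) = -79187*1/(24*(200 + 25 + 150)) = -79187/(375*24) = -79187/9000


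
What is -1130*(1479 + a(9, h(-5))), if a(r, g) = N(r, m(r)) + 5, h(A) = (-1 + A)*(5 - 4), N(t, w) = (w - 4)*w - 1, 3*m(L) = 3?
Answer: -1672400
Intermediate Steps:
m(L) = 1 (m(L) = (1/3)*3 = 1)
N(t, w) = -1 + w*(-4 + w) (N(t, w) = (-4 + w)*w - 1 = w*(-4 + w) - 1 = -1 + w*(-4 + w))
h(A) = -1 + A (h(A) = (-1 + A)*1 = -1 + A)
a(r, g) = 1 (a(r, g) = (-1 + 1**2 - 4*1) + 5 = (-1 + 1 - 4) + 5 = -4 + 5 = 1)
-1130*(1479 + a(9, h(-5))) = -1130*(1479 + 1) = -1130*1480 = -1672400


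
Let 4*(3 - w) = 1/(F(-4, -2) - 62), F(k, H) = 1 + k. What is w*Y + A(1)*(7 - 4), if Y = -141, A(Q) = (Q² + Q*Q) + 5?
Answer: -104661/260 ≈ -402.54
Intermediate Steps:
A(Q) = 5 + 2*Q² (A(Q) = (Q² + Q²) + 5 = 2*Q² + 5 = 5 + 2*Q²)
w = 781/260 (w = 3 - 1/(4*((1 - 4) - 62)) = 3 - 1/(4*(-3 - 62)) = 3 - ¼/(-65) = 3 - ¼*(-1/65) = 3 + 1/260 = 781/260 ≈ 3.0038)
w*Y + A(1)*(7 - 4) = (781/260)*(-141) + (5 + 2*1²)*(7 - 4) = -110121/260 + (5 + 2*1)*3 = -110121/260 + (5 + 2)*3 = -110121/260 + 7*3 = -110121/260 + 21 = -104661/260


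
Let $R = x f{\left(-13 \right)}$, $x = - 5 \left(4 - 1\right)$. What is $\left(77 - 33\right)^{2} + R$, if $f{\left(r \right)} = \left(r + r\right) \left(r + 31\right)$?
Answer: $8956$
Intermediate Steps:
$f{\left(r \right)} = 2 r \left(31 + r\right)$
$x = -15$ ($x = \left(-5\right) 3 = -15$)
$R = 7020$ ($R = - 15 \cdot 2 \left(-13\right) \left(31 - 13\right) = - 15 \cdot 2 \left(-13\right) 18 = \left(-15\right) \left(-468\right) = 7020$)
$\left(77 - 33\right)^{2} + R = \left(77 - 33\right)^{2} + 7020 = 44^{2} + 7020 = 1936 + 7020 = 8956$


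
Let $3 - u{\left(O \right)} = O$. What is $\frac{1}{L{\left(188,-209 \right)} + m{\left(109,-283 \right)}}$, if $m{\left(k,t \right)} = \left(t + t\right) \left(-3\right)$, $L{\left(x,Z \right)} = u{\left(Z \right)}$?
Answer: $\frac{1}{1910} \approx 0.00052356$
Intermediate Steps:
$u{\left(O \right)} = 3 - O$
$L{\left(x,Z \right)} = 3 - Z$
$m{\left(k,t \right)} = - 6 t$ ($m{\left(k,t \right)} = 2 t \left(-3\right) = - 6 t$)
$\frac{1}{L{\left(188,-209 \right)} + m{\left(109,-283 \right)}} = \frac{1}{\left(3 - -209\right) - -1698} = \frac{1}{\left(3 + 209\right) + 1698} = \frac{1}{212 + 1698} = \frac{1}{1910}$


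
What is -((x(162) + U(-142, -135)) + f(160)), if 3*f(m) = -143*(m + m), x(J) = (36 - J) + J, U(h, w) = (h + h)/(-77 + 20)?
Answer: 867104/57 ≈ 15212.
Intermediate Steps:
U(h, w) = -2*h/57 (U(h, w) = (2*h)/(-57) = (2*h)*(-1/57) = -2*h/57)
x(J) = 36
f(m) = -286*m/3 (f(m) = (-143*(m + m))/3 = (-286*m)/3 = -286*m/3)
-((x(162) + U(-142, -135)) + f(160)) = -((36 - 2/57*(-142)) - 286/3*160) = -((36 + 284/57) - 45760/3) = -(2336/57 - 45760/3) = -1*(-867104/57) = 867104/57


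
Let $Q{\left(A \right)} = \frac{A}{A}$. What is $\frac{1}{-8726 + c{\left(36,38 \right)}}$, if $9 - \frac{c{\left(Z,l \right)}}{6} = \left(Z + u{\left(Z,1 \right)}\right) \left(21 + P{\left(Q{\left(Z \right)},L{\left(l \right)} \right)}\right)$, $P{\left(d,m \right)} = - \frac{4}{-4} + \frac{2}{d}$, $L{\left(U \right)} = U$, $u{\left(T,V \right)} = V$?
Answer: $- \frac{1}{14000} \approx -7.1429 \cdot 10^{-5}$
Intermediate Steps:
$Q{\left(A \right)} = 1$
$P{\left(d,m \right)} = 1 + \frac{2}{d}$ ($P{\left(d,m \right)} = \left(-4\right) \left(- \frac{1}{4}\right) + \frac{2}{d} = 1 + \frac{2}{d}$)
$c{\left(Z,l \right)} = -90 - 144 Z$ ($c{\left(Z,l \right)} = 54 - 6 \left(Z + 1\right) \left(21 + \frac{2 + 1}{1}\right) = 54 - 6 \left(1 + Z\right) \left(21 + 1 \cdot 3\right) = 54 - 6 \left(1 + Z\right) \left(21 + 3\right) = 54 - 6 \left(1 + Z\right) 24 = 54 - 6 \left(24 + 24 Z\right) = 54 - \left(144 + 144 Z\right) = -90 - 144 Z$)
$\frac{1}{-8726 + c{\left(36,38 \right)}} = \frac{1}{-8726 - 5274} = \frac{1}{-14000} = - \frac{1}{14000}$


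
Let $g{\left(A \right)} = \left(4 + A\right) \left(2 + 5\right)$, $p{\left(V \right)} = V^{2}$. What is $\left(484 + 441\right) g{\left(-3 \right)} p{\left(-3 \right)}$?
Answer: $58275$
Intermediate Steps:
$g{\left(A \right)} = 28 + 7 A$ ($g{\left(A \right)} = \left(4 + A\right) 7 = 28 + 7 A$)
$\left(484 + 441\right) g{\left(-3 \right)} p{\left(-3 \right)} = \left(484 + 441\right) \left(28 + 7 \left(-3\right)\right) \left(-3\right)^{2} = 925 \left(28 - 21\right) 9 = 925 \cdot 7 \cdot 9 = 925 \cdot 63 = 58275$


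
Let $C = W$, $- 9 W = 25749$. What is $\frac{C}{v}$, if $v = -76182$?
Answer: $\frac{2861}{76182} \approx 0.037555$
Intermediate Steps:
$W = -2861$ ($W = \left(- \frac{1}{9}\right) 25749 = -2861$)
$C = -2861$
$\frac{C}{v} = - \frac{2861}{-76182} = \left(-2861\right) \left(- \frac{1}{76182}\right) = \frac{2861}{76182}$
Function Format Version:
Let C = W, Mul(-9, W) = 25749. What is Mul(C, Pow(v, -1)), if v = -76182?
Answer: Rational(2861, 76182) ≈ 0.037555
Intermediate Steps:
W = -2861 (W = Mul(Rational(-1, 9), 25749) = -2861)
C = -2861
Mul(C, Pow(v, -1)) = Mul(-2861, Pow(-76182, -1)) = Mul(-2861, Rational(-1, 76182)) = Rational(2861, 76182)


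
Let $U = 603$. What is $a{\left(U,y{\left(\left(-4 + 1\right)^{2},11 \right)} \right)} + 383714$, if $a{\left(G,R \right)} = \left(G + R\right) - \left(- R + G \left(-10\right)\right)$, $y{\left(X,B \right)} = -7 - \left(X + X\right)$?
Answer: $390297$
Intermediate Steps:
$y{\left(X,B \right)} = -7 - 2 X$
$a{\left(G,R \right)} = 2 R + 11 G$ ($a{\left(G,R \right)} = \left(G + R\right) + \left(R - - 10 G\right) = \left(G + R\right) + \left(R + 10 G\right) = 2 R + 11 G$)
$a{\left(U,y{\left(\left(-4 + 1\right)^{2},11 \right)} \right)} + 383714 = \left(2 \left(-7 - 2 \left(-4 + 1\right)^{2}\right) + 11 \cdot 603\right) + 383714 = \left(2 \left(-7 - 2 \left(-3\right)^{2}\right) + 6633\right) + 383714 = \left(2 \left(-7 - 18\right) + 6633\right) + 383714 = \left(2 \left(-25\right) + 6633\right) + 383714 = \left(-50 + 6633\right) + 383714 = 6583 + 383714 = 390297$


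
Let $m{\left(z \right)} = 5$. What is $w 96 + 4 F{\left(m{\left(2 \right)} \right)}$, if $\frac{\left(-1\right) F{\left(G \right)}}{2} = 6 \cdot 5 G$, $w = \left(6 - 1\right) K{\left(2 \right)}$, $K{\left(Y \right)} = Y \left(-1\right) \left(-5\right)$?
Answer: $3600$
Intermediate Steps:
$K{\left(Y \right)} = 5 Y$ ($K{\left(Y \right)} = - Y \left(-5\right) = 5 Y$)
$w = 50$ ($w = \left(6 - 1\right) 5 \cdot 2 = 5 \cdot 10 = 50$)
$F{\left(G \right)} = - 60 G$ ($F{\left(G \right)} = - 2 \cdot 6 \cdot 5 G = - 2 \cdot 30 G = - 60 G$)
$w 96 + 4 F{\left(m{\left(2 \right)} \right)} = 50 \cdot 96 + 4 \left(\left(-60\right) 5\right) = 4800 + 4 \left(-300\right) = 4800 - 1200 = 3600$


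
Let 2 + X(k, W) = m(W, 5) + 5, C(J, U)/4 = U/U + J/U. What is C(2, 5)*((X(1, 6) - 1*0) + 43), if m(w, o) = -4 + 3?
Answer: 252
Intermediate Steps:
C(J, U) = 4 + 4*J/U (C(J, U) = 4*(U/U + J/U) = 4*(1 + J/U) = 4 + 4*J/U)
m(w, o) = -1
X(k, W) = 2 (X(k, W) = -2 + (-1 + 5) = -2 + 4 = 2)
C(2, 5)*((X(1, 6) - 1*0) + 43) = (4 + 4*2/5)*((2 - 1*0) + 43) = (4 + 4*2*(1/5))*((2 + 0) + 43) = (4 + 8/5)*(2 + 43) = (28/5)*45 = 252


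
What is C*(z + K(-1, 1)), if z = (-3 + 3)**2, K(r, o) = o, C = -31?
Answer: -31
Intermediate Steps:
z = 0 (z = 0**2 = 0)
C*(z + K(-1, 1)) = -31*(0 + 1) = -31*1 = -31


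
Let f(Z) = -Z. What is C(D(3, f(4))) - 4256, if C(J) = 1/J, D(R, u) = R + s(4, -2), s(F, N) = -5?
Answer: -8513/2 ≈ -4256.5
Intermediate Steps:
D(R, u) = -5 + R (D(R, u) = R - 5 = -5 + R)
C(D(3, f(4))) - 4256 = 1/(-5 + 3) - 4256 = 1/(-2) - 4256 = -½ - 4256 = -8513/2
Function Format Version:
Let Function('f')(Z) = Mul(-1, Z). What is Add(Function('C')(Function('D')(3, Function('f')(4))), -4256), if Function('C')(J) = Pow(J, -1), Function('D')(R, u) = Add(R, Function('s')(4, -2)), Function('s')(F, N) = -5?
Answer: Rational(-8513, 2) ≈ -4256.5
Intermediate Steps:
Function('D')(R, u) = Add(-5, R) (Function('D')(R, u) = Add(R, -5) = Add(-5, R))
Add(Function('C')(Function('D')(3, Function('f')(4))), -4256) = Add(Pow(Add(-5, 3), -1), -4256) = Add(Pow(-2, -1), -4256) = Add(Rational(-1, 2), -4256) = Rational(-8513, 2)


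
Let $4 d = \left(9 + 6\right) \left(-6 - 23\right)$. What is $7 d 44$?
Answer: $-33495$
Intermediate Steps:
$d = - \frac{435}{4}$ ($d = \frac{\left(9 + 6\right) \left(-6 - 23\right)}{4} = \frac{15 \left(-29\right)}{4} = \frac{1}{4} \left(-435\right) = - \frac{435}{4} \approx -108.75$)
$7 d 44 = 7 \left(- \frac{435}{4}\right) 44 = \left(- \frac{3045}{4}\right) 44 = -33495$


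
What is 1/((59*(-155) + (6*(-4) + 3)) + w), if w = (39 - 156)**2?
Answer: 1/4523 ≈ 0.00022109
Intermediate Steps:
w = 13689 (w = (-117)**2 = 13689)
1/((59*(-155) + (6*(-4) + 3)) + w) = 1/((59*(-155) + (6*(-4) + 3)) + 13689) = 1/((-9145 + (-24 + 3)) + 13689) = 1/((-9145 - 21) + 13689) = 1/(-9166 + 13689) = 1/4523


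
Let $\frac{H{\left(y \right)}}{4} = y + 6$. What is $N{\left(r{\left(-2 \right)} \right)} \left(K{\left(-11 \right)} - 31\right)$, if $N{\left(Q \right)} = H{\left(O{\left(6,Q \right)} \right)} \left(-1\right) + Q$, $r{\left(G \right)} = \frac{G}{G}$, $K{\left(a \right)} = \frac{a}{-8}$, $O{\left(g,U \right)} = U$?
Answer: $\frac{6399}{8} \approx 799.88$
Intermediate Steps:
$K{\left(a \right)} = - \frac{a}{8}$ ($K{\left(a \right)} = a \left(- \frac{1}{8}\right) = - \frac{a}{8}$)
$r{\left(G \right)} = 1$
$H{\left(y \right)} = 24 + 4 y$ ($H{\left(y \right)} = 4 \left(y + 6\right) = 4 \left(6 + y\right) = 24 + 4 y$)
$N{\left(Q \right)} = -24 - 3 Q$ ($N{\left(Q \right)} = \left(24 + 4 Q\right) \left(-1\right) + Q = \left(-24 - 4 Q\right) + Q = -24 - 3 Q$)
$N{\left(r{\left(-2 \right)} \right)} \left(K{\left(-11 \right)} - 31\right) = \left(-24 - 3\right) \left(\left(- \frac{1}{8}\right) \left(-11\right) - 31\right) = \left(-24 - 3\right) \left(\frac{11}{8} - 31\right) = \left(-27\right) \left(- \frac{237}{8}\right) = \frac{6399}{8}$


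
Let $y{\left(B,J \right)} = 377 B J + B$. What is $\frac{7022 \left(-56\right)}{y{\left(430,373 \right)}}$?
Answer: $- \frac{98308}{15116865} \approx -0.0065032$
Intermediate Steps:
$y{\left(B,J \right)} = B + 377 B J$ ($y{\left(B,J \right)} = 377 B J + B = B + 377 B J$)
$\frac{7022 \left(-56\right)}{y{\left(430,373 \right)}} = \frac{7022 \left(-56\right)}{430 \left(1 + 377 \cdot 373\right)} = - \frac{393232}{430 \left(1 + 140621\right)} = - \frac{393232}{430 \cdot 140622} = - \frac{393232}{60467460} = \left(-393232\right) \frac{1}{60467460} = - \frac{98308}{15116865}$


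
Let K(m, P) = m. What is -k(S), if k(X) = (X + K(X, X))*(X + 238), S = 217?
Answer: -197470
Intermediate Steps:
k(X) = 2*X*(238 + X) (k(X) = (X + X)*(X + 238) = (2*X)*(238 + X) = 2*X*(238 + X))
-k(S) = -2*217*(238 + 217) = -2*217*455 = -1*197470 = -197470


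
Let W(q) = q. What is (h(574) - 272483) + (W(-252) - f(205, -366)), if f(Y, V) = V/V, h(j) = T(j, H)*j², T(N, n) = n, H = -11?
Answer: -3896972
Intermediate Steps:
h(j) = -11*j²
f(Y, V) = 1
(h(574) - 272483) + (W(-252) - f(205, -366)) = (-11*574² - 272483) + (-252 - 1*1) = (-11*329476 - 272483) + (-252 - 1) = (-3624236 - 272483) - 253 = -3896719 - 253 = -3896972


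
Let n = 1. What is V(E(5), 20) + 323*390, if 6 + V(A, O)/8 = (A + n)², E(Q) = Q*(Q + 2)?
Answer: 136290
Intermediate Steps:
E(Q) = Q*(2 + Q)
V(A, O) = -48 + 8*(1 + A)² (V(A, O) = -48 + 8*(A + 1)² = -48 + 8*(1 + A)²)
V(E(5), 20) + 323*390 = (-48 + 8*(1 + 5*(2 + 5))²) + 323*390 = (-48 + 8*(1 + 5*7)²) + 125970 = (-48 + 8*(1 + 35)²) + 125970 = (-48 + 8*36²) + 125970 = (-48 + 8*1296) + 125970 = (-48 + 10368) + 125970 = 10320 + 125970 = 136290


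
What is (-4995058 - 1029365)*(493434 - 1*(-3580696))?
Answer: -24544282476990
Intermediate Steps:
(-4995058 - 1029365)*(493434 - 1*(-3580696)) = -6024423*(493434 + 3580696) = -6024423*4074130 = -24544282476990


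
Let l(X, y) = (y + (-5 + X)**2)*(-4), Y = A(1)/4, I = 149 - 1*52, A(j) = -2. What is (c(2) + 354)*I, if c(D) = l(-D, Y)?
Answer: 15520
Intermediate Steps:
I = 97 (I = 149 - 52 = 97)
Y = -1/2 (Y = -2/4 = -2*1/4 = -1/2 ≈ -0.50000)
l(X, y) = -4*y - 4*(-5 + X)**2
c(D) = 2 - 4*(-5 - D)**2 (c(D) = -4*(-1/2) - 4*(-5 - D)**2 = 2 - 4*(-5 - D)**2)
(c(2) + 354)*I = ((2 - 4*(5 + 2)**2) + 354)*97 = ((2 - 4*7**2) + 354)*97 = ((2 - 4*49) + 354)*97 = ((2 - 196) + 354)*97 = (-194 + 354)*97 = 160*97 = 15520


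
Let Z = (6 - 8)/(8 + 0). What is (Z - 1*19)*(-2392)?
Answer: 46046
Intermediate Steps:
Z = -1/4 (Z = -2/8 = -2*1/8 = -1/4 ≈ -0.25000)
(Z - 1*19)*(-2392) = (-1/4 - 1*19)*(-2392) = (-1/4 - 19)*(-2392) = -77/4*(-2392) = 46046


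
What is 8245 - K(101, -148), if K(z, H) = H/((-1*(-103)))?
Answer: 849383/103 ≈ 8246.4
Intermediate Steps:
K(z, H) = H/103
8245 - K(101, -148) = 8245 - (-148)/103 = 8245 - 1*(-148/103) = 8245 + 148/103 = 849383/103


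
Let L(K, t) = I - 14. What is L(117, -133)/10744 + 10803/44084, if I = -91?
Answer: 27859653/118409624 ≈ 0.23528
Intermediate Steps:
L(K, t) = -105 (L(K, t) = -91 - 14 = -105)
L(117, -133)/10744 + 10803/44084 = -105/10744 + 10803/44084 = 27859653/118409624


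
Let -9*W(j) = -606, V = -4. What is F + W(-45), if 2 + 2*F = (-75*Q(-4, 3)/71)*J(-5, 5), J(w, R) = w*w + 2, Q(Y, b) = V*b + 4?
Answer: 38429/213 ≈ 180.42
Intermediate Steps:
W(j) = 202/3 (W(j) = -⅑*(-606) = 202/3)
Q(Y, b) = 4 - 4*b (Q(Y, b) = -4*b + 4 = 4 - 4*b)
J(w, R) = 2 + w² (J(w, R) = w² + 2 = 2 + w²)
F = 8029/71 (F = -1 + ((-75*(4 - 4*3)/71)*(2 + (-5)²))/2 = -1 + ((-75*(4 - 12)/71)*(2 + 25))/2 = -1 + (-(-600)/71*27)/2 = -1 + (-75*(-8/71)*27)/2 = -1 + ((600/71)*27)/2 = -1 + (½)*(16200/71) = -1 + 8100/71 = 8029/71 ≈ 113.08)
F + W(-45) = 8029/71 + 202/3 = 38429/213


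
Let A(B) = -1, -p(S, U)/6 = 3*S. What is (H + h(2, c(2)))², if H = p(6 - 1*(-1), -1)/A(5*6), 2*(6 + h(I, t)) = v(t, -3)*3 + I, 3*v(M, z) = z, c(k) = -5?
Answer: 57121/4 ≈ 14280.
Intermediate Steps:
v(M, z) = z/3
p(S, U) = -18*S
h(I, t) = -15/2 + I/2 (h(I, t) = -6 + (((⅓)*(-3))*3 + I)/2 = -6 + (-1*3 + I)/2 = -6 + (-3 + I)/2 = -6 + (-3/2 + I/2) = -15/2 + I/2)
H = 126 (H = -18*(6 - 1*(-1))/(-1) = -18*(6 + 1)*(-1) = -18*7*(-1) = -126*(-1) = 126)
(H + h(2, c(2)))² = (126 + (-15/2 + (½)*2))² = (126 + (-15/2 + 1))² = (126 - 13/2)² = (239/2)² = 57121/4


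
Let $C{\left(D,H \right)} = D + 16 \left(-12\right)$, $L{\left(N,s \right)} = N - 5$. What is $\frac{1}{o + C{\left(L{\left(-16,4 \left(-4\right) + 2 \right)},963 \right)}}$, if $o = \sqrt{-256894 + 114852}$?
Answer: $- \frac{213}{187411} - \frac{i \sqrt{142042}}{187411} \approx -0.0011365 - 0.002011 i$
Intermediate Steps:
$L{\left(N,s \right)} = -5 + N$
$o = i \sqrt{142042}$ ($o = \sqrt{-142042} = i \sqrt{142042} \approx 376.88 i$)
$C{\left(D,H \right)} = -192 + D$ ($C{\left(D,H \right)} = D - 192 = -192 + D$)
$\frac{1}{o + C{\left(L{\left(-16,4 \left(-4\right) + 2 \right)},963 \right)}} = \frac{1}{i \sqrt{142042} - 213} = \frac{1}{-213 + i \sqrt{142042}}$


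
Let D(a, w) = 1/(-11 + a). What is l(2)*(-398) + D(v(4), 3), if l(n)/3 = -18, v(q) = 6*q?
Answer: 279397/13 ≈ 21492.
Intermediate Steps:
l(n) = -54 (l(n) = 3*(-18) = -54)
l(2)*(-398) + D(v(4), 3) = -54*(-398) + 1/(-11 + 6*4) = 21492 + 1/(-11 + 24) = 21492 + 1/13 = 279397/13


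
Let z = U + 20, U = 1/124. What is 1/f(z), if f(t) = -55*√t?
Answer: -2*√76911/136455 ≈ -0.0040648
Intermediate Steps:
U = 1/124 ≈ 0.0080645
z = 2481/124 (z = 1/124 + 20 = 2481/124 ≈ 20.008)
1/f(z) = 1/(-55*√76911/62) = -2*√76911/136455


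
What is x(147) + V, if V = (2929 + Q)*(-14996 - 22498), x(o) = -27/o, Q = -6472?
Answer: 6509220849/49 ≈ 1.3284e+8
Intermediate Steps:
V = 132841242 (V = (2929 - 6472)*(-14996 - 22498) = -3543*(-37494) = 132841242)
x(147) + V = -27/147 + 132841242 = -27*1/147 + 132841242 = -9/49 + 132841242 = 6509220849/49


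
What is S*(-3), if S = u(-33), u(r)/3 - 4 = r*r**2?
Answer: 323397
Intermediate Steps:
u(r) = 12 + 3*r**3 (u(r) = 12 + 3*(r*r**2) = 12 + 3*r**3)
S = -107799 (S = 12 + 3*(-33)**3 = 12 + 3*(-35937) = 12 - 107811 = -107799)
S*(-3) = -107799*(-3) = 323397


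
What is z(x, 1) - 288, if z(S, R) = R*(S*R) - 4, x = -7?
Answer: -299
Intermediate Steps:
z(S, R) = -4 + S*R² (z(S, R) = R*(R*S) - 4 = S*R² - 4 = -4 + S*R²)
z(x, 1) - 288 = (-4 - 7*1²) - 288 = (-4 - 7*1) - 288 = (-4 - 7) - 288 = -11 - 288 = -299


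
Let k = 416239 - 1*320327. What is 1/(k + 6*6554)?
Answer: 1/135236 ≈ 7.3945e-6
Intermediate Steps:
k = 95912 (k = 416239 - 320327 = 95912)
1/(k + 6*6554) = 1/(95912 + 6*6554) = 1/(95912 + 39324) = 1/135236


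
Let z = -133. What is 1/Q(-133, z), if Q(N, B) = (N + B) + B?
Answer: -1/399 ≈ -0.0025063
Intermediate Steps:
Q(N, B) = N + 2*B (Q(N, B) = (B + N) + B = N + 2*B)
1/Q(-133, z) = 1/(-133 + 2*(-133)) = 1/(-133 - 266) = 1/(-399) = -1/399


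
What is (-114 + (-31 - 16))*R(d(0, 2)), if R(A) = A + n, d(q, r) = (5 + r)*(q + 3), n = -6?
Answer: -2415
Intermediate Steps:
d(q, r) = (3 + q)*(5 + r) (d(q, r) = (5 + r)*(3 + q) = (3 + q)*(5 + r))
R(A) = -6 + A (R(A) = A - 6 = -6 + A)
(-114 + (-31 - 16))*R(d(0, 2)) = (-114 + (-31 - 16))*(-6 + (15 + 3*2 + 5*0 + 0*2)) = (-114 - 47)*(-6 + (15 + 6 + 0 + 0)) = -161*(-6 + 21) = -161*15 = -2415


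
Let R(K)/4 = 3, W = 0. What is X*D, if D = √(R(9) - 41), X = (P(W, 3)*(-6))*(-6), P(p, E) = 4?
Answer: 144*I*√29 ≈ 775.46*I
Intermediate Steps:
R(K) = 12 (R(K) = 4*3 = 12)
X = 144 (X = (4*(-6))*(-6) = -24*(-6) = 144)
D = I*√29 (D = √(12 - 41) = √(-29) = I*√29 ≈ 5.3852*I)
X*D = 144*(I*√29) = 144*I*√29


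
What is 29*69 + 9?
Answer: 2010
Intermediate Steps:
29*69 + 9 = 2001 + 9 = 2010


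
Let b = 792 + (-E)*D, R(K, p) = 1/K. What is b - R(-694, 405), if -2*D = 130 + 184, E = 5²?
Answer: 3273599/694 ≈ 4717.0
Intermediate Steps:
E = 25
D = -157 (D = -(130 + 184)/2 = -½*314 = -157)
b = 4717 (b = 792 - 1*25*(-157) = 792 - 25*(-157) = 792 + 3925 = 4717)
b - R(-694, 405) = 4717 - 1/(-694) = 4717 - 1*(-1/694) = 4717 + 1/694 = 3273599/694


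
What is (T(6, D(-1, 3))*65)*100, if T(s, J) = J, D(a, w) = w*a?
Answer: -19500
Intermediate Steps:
D(a, w) = a*w
(T(6, D(-1, 3))*65)*100 = (-1*3*65)*100 = -3*65*100 = -195*100 = -19500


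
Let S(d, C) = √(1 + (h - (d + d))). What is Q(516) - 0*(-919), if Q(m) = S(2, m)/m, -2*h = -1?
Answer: I*√10/1032 ≈ 0.0030642*I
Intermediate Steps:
h = ½ (h = -½*(-1) = ½ ≈ 0.50000)
S(d, C) = √(3/2 - 2*d) (S(d, C) = √(1 + (½ - (d + d))) = √(1 + (½ - 2*d)) = √(3/2 - 2*d))
Q(m) = I*√10/(2*m) (Q(m) = (√(6 - 8*2)/2)/m = (√(6 - 16)/2)/m = (√(-10)/2)/m = ((I*√10)/2)/m = (I*√10/2)/m = I*√10/(2*m))
Q(516) - 0*(-919) = (½)*I*√10/516 - 0*(-919) = (½)*I*√10*(1/516) - 1*0 = I*√10/1032 + 0 = I*√10/1032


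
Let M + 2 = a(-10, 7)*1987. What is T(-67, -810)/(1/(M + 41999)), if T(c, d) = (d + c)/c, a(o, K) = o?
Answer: 19405379/67 ≈ 2.8963e+5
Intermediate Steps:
M = -19872 (M = -2 - 10*1987 = -2 - 19870 = -19872)
T(c, d) = (c + d)/c
T(-67, -810)/(1/(M + 41999)) = ((-67 - 810)/(-67))/(1/(-19872 + 41999)) = (-1/67*(-877))/(1/22127) = 877/(67*(1/22127)) = (877/67)*22127 = 19405379/67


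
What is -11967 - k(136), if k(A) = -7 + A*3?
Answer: -12368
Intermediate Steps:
k(A) = -7 + 3*A
-11967 - k(136) = -11967 - (-7 + 3*136) = -11967 - (-7 + 408) = -11967 - 1*401 = -11967 - 401 = -12368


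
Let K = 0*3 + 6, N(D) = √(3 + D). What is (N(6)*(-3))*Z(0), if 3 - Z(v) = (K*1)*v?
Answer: -27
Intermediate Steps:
K = 6 (K = 0 + 6 = 6)
Z(v) = 3 - 6*v (Z(v) = 3 - 6*1*v = 3 - 6*v)
(N(6)*(-3))*Z(0) = (√(3 + 6)*(-3))*(3 - 6*0) = (√9*(-3))*(3 + 0) = (3*(-3))*3 = -9*3 = -27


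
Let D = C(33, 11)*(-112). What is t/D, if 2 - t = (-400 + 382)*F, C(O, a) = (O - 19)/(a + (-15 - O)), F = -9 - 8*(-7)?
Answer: 1961/98 ≈ 20.010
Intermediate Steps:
F = 47 (F = -9 + 56 = 47)
C(O, a) = (-19 + O)/(-15 + a - O)
t = 848 (t = 2 - (-400 + 382)*47 = 2 - (-18)*47 = 2 - 1*(-846) = 2 + 846 = 848)
D = 1568/37 (D = ((19 - 1*33)/(15 + 33 - 1*11))*(-112) = ((19 - 33)/(15 + 33 - 11))*(-112) = (-14/37)*(-112) = ((1/37)*(-14))*(-112) = -14/37*(-112) = 1568/37 ≈ 42.378)
t/D = 848/(1568/37) = 848*(37/1568) = 1961/98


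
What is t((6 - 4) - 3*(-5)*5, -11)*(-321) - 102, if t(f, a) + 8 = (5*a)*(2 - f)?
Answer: -1321659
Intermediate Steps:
t(f, a) = -8 + 5*a*(2 - f) (t(f, a) = -8 + (5*a)*(2 - f) = -8 + 5*a*(2 - f))
t((6 - 4) - 3*(-5)*5, -11)*(-321) - 102 = (-8 + 10*(-11) - 5*(-11)*((6 - 4) - 3*(-5)*5))*(-321) - 102 = (-8 - 110 - 5*(-11)*(2 + 15*5))*(-321) - 102 = (-8 - 110 - 5*(-11)*(2 + 75))*(-321) - 102 = (-8 - 110 - 5*(-11)*77)*(-321) - 102 = (-8 - 110 + 4235)*(-321) - 102 = 4117*(-321) - 102 = -1321557 - 102 = -1321659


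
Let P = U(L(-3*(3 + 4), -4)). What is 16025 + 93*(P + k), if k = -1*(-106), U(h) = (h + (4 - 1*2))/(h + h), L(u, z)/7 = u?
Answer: 2541029/98 ≈ 25929.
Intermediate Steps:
L(u, z) = 7*u
U(h) = (2 + h)/(2*h) (U(h) = (h + (4 - 2))/((2*h)) = (h + 2)*(1/(2*h)) = (2 + h)*(1/(2*h)) = (2 + h)/(2*h))
P = 145/294 (P = (2 + 7*(-3*(3 + 4)))/(2*((7*(-3*(3 + 4))))) = (2 + 7*(-3*7))/(2*((7*(-3*7)))) = (2 + 7*(-21))/(2*((7*(-21)))) = (½)*(2 - 147)/(-147) = (½)*(-1/147)*(-145) = 145/294 ≈ 0.49320)
k = 106
16025 + 93*(P + k) = 16025 + 93*(145/294 + 106) = 16025 + 93*(31309/294) = 16025 + 970579/98 = 2541029/98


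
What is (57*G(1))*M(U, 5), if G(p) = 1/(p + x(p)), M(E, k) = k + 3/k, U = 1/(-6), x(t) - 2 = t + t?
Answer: 1596/25 ≈ 63.840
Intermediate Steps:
x(t) = 2 + 2*t (x(t) = 2 + (t + t) = 2 + 2*t)
U = -1/6 ≈ -0.16667
G(p) = 1/(2 + 3*p) (G(p) = 1/(p + (2 + 2*p)) = 1/(2 + 3*p))
(57*G(1))*M(U, 5) = (57/(2 + 3*1))*(5 + 3/5) = (57/(2 + 3))*(5 + 3*(1/5)) = (57/5)*(5 + 3/5) = (57*(1/5))*(28/5) = (57/5)*(28/5) = 1596/25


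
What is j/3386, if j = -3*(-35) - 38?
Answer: 67/3386 ≈ 0.019787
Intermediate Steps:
j = 67 (j = 105 - 38 = 67)
j/3386 = 67/3386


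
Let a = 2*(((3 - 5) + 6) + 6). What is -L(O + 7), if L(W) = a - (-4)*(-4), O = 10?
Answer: -4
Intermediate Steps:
a = 20 (a = 2*((-2 + 6) + 6) = 2*(4 + 6) = 2*10 = 20)
L(W) = 4 (L(W) = 20 - (-4)*(-4) = 20 - 1*16 = 20 - 16 = 4)
-L(O + 7) = -1*4 = -4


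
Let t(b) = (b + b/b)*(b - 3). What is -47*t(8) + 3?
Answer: -2112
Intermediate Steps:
t(b) = (1 + b)*(-3 + b) (t(b) = (b + 1)*(-3 + b) = (1 + b)*(-3 + b))
-47*t(8) + 3 = -47*(-3 + 8² - 2*8) + 3 = -47*(-3 + 64 - 16) + 3 = -47*45 + 3 = -2115 + 3 = -2112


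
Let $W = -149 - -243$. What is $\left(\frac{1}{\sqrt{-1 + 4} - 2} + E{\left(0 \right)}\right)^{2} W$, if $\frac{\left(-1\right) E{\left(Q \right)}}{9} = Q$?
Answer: $\frac{94}{\left(2 - \sqrt{3}\right)^{2}} \approx 1309.3$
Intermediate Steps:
$E{\left(Q \right)} = - 9 Q$
$W = 94$ ($W = -149 + 243 = 94$)
$\left(\frac{1}{\sqrt{-1 + 4} - 2} + E{\left(0 \right)}\right)^{2} W = \left(\frac{1}{\sqrt{-1 + 4} - 2} - 0\right)^{2} \cdot 94 = \left(\frac{1}{\sqrt{3} - 2} + 0\right)^{2} \cdot 94 = \left(\frac{1}{-2 + \sqrt{3}} + 0\right)^{2} \cdot 94 = \left(\frac{1}{-2 + \sqrt{3}}\right)^{2} \cdot 94 = \frac{1}{\left(-2 + \sqrt{3}\right)^{2}} \cdot 94 = \frac{94}{\left(-2 + \sqrt{3}\right)^{2}}$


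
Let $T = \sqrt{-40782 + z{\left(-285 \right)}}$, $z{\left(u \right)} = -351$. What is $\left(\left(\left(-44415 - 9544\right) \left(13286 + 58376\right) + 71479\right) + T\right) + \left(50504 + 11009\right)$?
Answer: $-3866676866 + i \sqrt{41133} \approx -3.8667 \cdot 10^{9} + 202.81 i$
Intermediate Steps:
$T = i \sqrt{41133}$ ($T = \sqrt{-40782 - 351} = \sqrt{-41133} = i \sqrt{41133} \approx 202.81 i$)
$\left(\left(\left(-44415 - 9544\right) \left(13286 + 58376\right) + 71479\right) + T\right) + \left(50504 + 11009\right) = \left(\left(\left(-44415 - 9544\right) \left(13286 + 58376\right) + 71479\right) + i \sqrt{41133}\right) + \left(50504 + 11009\right) = \left(\left(\left(-53959\right) 71662 + 71479\right) + i \sqrt{41133}\right) + 61513 = \left(\left(-3866809858 + 71479\right) + i \sqrt{41133}\right) + 61513 = \left(-3866738379 + i \sqrt{41133}\right) + 61513 = -3866676866 + i \sqrt{41133}$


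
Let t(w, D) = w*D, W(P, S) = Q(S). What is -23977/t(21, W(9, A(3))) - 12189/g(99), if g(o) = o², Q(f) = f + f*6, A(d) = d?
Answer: -8902738/160083 ≈ -55.613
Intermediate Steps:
Q(f) = 7*f (Q(f) = f + 6*f = 7*f)
W(P, S) = 7*S
t(w, D) = D*w
-23977/t(21, W(9, A(3))) - 12189/g(99) = -23977/((7*3)*21) - 12189/(99²) = -23977/(21*21) - 12189/9801 = -23977/441 - 12189*1/9801 = -23977*1/441 - 4063/3267 = -23977/441 - 4063/3267 = -8902738/160083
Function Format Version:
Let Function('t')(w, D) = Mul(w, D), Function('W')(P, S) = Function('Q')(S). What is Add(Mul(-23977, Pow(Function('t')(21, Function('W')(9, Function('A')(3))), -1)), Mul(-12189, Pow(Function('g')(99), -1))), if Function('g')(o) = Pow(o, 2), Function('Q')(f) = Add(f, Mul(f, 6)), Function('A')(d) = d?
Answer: Rational(-8902738, 160083) ≈ -55.613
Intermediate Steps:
Function('Q')(f) = Mul(7, f) (Function('Q')(f) = Add(f, Mul(6, f)) = Mul(7, f))
Function('W')(P, S) = Mul(7, S)
Function('t')(w, D) = Mul(D, w)
Add(Mul(-23977, Pow(Function('t')(21, Function('W')(9, Function('A')(3))), -1)), Mul(-12189, Pow(Function('g')(99), -1))) = Add(Mul(-23977, Pow(Mul(Mul(7, 3), 21), -1)), Mul(-12189, Pow(Pow(99, 2), -1))) = Add(Mul(-23977, Pow(Mul(21, 21), -1)), Mul(-12189, Pow(9801, -1))) = Add(Mul(-23977, Pow(441, -1)), Mul(-12189, Rational(1, 9801))) = Add(Mul(-23977, Rational(1, 441)), Rational(-4063, 3267)) = Add(Rational(-23977, 441), Rational(-4063, 3267)) = Rational(-8902738, 160083)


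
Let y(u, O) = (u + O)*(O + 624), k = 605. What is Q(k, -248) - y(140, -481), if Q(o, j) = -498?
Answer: 48265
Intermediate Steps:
y(u, O) = (624 + O)*(O + u) (y(u, O) = (O + u)*(624 + O) = (624 + O)*(O + u))
Q(k, -248) - y(140, -481) = -498 - ((-481)**2 + 624*(-481) + 624*140 - 481*140) = -498 - (231361 - 300144 + 87360 - 67340) = -498 - 1*(-48763) = -498 + 48763 = 48265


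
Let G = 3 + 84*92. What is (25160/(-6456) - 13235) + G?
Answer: -4444873/807 ≈ -5507.9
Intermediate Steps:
G = 7731 (G = 3 + 7728 = 7731)
(25160/(-6456) - 13235) + G = (25160/(-6456) - 13235) + 7731 = (25160*(-1/6456) - 13235) + 7731 = (-3145/807 - 13235) + 7731 = -10683790/807 + 7731 = -4444873/807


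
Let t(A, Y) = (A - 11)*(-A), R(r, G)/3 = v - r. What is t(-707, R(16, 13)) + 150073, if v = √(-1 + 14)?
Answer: -357553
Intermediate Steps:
v = √13 ≈ 3.6056
R(r, G) = -3*r + 3*√13 (R(r, G) = 3*(√13 - r) = -3*r + 3*√13)
t(A, Y) = -A*(-11 + A) (t(A, Y) = (-11 + A)*(-A) = -A*(-11 + A))
t(-707, R(16, 13)) + 150073 = -707*(11 - 1*(-707)) + 150073 = -707*(11 + 707) + 150073 = -707*718 + 150073 = -507626 + 150073 = -357553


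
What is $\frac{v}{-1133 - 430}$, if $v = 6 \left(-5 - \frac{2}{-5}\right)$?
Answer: $\frac{46}{2605} \approx 0.017658$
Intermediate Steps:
$v = - \frac{138}{5}$ ($v = 6 \left(-5 - - \frac{2}{5}\right) = 6 \left(-5 + \frac{2}{5}\right) = 6 \left(- \frac{23}{5}\right) = - \frac{138}{5} \approx -27.6$)
$\frac{v}{-1133 - 430} = - \frac{138}{5 \left(-1133 - 430\right)} = - \frac{138}{5 \left(-1563\right)} = \left(- \frac{138}{5}\right) \left(- \frac{1}{1563}\right) = \frac{46}{2605}$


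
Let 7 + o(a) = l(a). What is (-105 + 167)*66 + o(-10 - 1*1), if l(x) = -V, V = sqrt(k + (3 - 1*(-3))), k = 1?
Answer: 4085 - sqrt(7) ≈ 4082.4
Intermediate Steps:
V = sqrt(7) (V = sqrt(1 + (3 - 1*(-3))) = sqrt(1 + (3 + 3)) = sqrt(1 + 6) = sqrt(7) ≈ 2.6458)
l(x) = -sqrt(7)
o(a) = -7 - sqrt(7)
(-105 + 167)*66 + o(-10 - 1*1) = (-105 + 167)*66 + (-7 - sqrt(7)) = 62*66 + (-7 - sqrt(7)) = 4092 + (-7 - sqrt(7)) = 4085 - sqrt(7)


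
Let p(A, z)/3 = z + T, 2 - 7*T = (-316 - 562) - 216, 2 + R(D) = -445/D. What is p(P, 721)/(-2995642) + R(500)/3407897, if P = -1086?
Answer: -3143236782533/3573093784705900 ≈ -0.00087970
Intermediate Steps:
R(D) = -2 - 445/D
T = 1096/7 (T = 2/7 - ((-316 - 562) - 216)/7 = 2/7 - (-878 - 216)/7 = 2/7 - ⅐*(-1094) = 2/7 + 1094/7 = 1096/7 ≈ 156.57)
p(A, z) = 3288/7 + 3*z (p(A, z) = 3*(z + 1096/7) = 3*(1096/7 + z) = 3288/7 + 3*z)
p(P, 721)/(-2995642) + R(500)/3407897 = (3288/7 + 3*721)/(-2995642) + (-2 - 445/500)/3407897 = (3288/7 + 2163)*(-1/2995642) + (-2 - 445*1/500)*(1/3407897) = (18429/7)*(-1/2995642) + (-2 - 89/100)*(1/3407897) = -18429/20969494 - 289/100*1/3407897 = -18429/20969494 - 289/340789700 = -3143236782533/3573093784705900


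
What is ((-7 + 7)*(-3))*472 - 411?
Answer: -411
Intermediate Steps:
((-7 + 7)*(-3))*472 - 411 = (0*(-3))*472 - 411 = 0*472 - 411 = 0 - 411 = -411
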